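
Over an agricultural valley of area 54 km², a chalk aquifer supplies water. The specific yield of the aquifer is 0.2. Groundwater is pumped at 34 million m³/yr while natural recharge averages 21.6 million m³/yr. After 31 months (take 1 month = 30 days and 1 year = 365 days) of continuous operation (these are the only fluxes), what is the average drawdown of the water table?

A = 54 km² = 5.4 × 10^7 m²
Net abstraction = 34 − 21.6 = 12.4 million m³/yr
Q_net = 12.4 million m³/yr = 33970 m³/d
t = 31 months = 930 d
ΔV = Q × t = 33970 m³/d × 930 d = 3.159 × 10^7 m³
Δh = ΔV / (Sy × A) = 3.159 × 10^7 / (0.2 × 5.4 × 10^7) = 2.925 m

Δh ≈ 2.93 m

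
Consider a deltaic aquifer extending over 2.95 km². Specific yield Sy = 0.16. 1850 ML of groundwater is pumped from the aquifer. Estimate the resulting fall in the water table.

A = 2.95 km² = 2.95 × 10^6 m²
ΔV = 1850 ML = 1.85 × 10^6 m³
Δh = ΔV / (Sy × A) = 1.85 × 10^6 m³ / (0.16 × 2.95 × 10^6 m²) = 3.919 m

Δh ≈ 3.92 m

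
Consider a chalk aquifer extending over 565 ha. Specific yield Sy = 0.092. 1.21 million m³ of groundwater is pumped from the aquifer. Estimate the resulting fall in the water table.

Δh ≈ 2.33 m

A = 565 ha = 5.65 × 10^6 m²
ΔV = 1.21 million m³ = 1.21 × 10^6 m³
Δh = ΔV / (Sy × A) = 1.21 × 10^6 m³ / (0.092 × 5.65 × 10^6 m²) = 2.328 m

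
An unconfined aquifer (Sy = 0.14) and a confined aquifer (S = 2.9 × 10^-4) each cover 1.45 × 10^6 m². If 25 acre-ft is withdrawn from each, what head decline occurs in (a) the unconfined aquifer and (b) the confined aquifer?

Δh_u ≈ 0.152 m; Δh_c ≈ 73.3 m

ΔV = 25 acre-ft = 30840 m³
Unconfined: Δh_u = ΔV/(Sy·A) = 30840/(0.14 × 1.45 × 10^6) = 0.1519 m
Confined: Δh_c = ΔV/(S·A) = 30840/(2.9 × 10^-4 × 1.45 × 10^6) = 73.33 m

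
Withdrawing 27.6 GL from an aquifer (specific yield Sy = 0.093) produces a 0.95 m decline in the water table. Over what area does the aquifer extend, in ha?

A ≈ 31200 ha

ΔV = 27.6 GL = 2.76 × 10^7 m³
A = ΔV / (Sy × Δh) = 2.76 × 10^7 / (0.093 × 0.95) = 3.124 × 10^8 m²
A = 3.124 × 10^8 m² = 31240 ha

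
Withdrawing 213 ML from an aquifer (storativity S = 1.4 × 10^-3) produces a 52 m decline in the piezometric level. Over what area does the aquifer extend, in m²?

A ≈ 2.93 × 10^6 m²

ΔV = 213 ML = 2.13 × 10^5 m³
A = ΔV / (S × Δh) = 2.13 × 10^5 / (0.0014 × 52) = 2.926 × 10^6 m²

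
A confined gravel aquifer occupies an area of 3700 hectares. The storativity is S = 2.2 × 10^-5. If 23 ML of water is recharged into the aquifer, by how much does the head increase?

Δh ≈ 28.3 m

A = 3700 hectares = 3.7 × 10^7 m²
ΔV = 23 ML = 23000 m³
Δh = ΔV / (S × A) = 23000 m³ / (2.2 × 10^-5 × 3.7 × 10^7 m²) = 28.26 m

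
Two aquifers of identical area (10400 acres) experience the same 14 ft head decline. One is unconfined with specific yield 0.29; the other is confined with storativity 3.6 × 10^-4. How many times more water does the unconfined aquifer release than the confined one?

ΔV_u / ΔV_c ≈ 806

A = 10400 acres = 4.209 × 10^7 m²
Δh = 14 ft = 4.267 m
Unconfined: ΔV_u = Sy × A × Δh = 0.29 × 4.209 × 10^7 × 4.267 = 5.208 × 10^7 m³
Confined: ΔV_c = S × A × Δh = 3.6 × 10^-4 × 4.209 × 10^7 × 4.267 = 64650 m³
Ratio = ΔV_u / ΔV_c = Sy / S = 0.29 / 3.6 × 10^-4 = 805.6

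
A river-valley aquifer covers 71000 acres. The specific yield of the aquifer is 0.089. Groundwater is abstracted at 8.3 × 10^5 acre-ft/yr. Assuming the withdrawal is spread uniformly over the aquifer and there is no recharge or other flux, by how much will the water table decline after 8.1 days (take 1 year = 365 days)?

Δh ≈ 0.888 m

A = 71000 acres = 2.873 × 10^8 m²
Q = 8.3 × 10^5 acre-ft/yr = 2.805 × 10^6 m³/d
ΔV = Q × t = 2.805 × 10^6 m³/d × 8.1 d = 2.272 × 10^7 m³
Δh = ΔV / (Sy × A) = 2.272 × 10^7 / (0.089 × 2.873 × 10^8) = 0.8885 m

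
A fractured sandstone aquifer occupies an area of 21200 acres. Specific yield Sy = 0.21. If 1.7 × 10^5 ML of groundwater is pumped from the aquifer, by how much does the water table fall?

Δh ≈ 9.44 m

A = 21200 acres = 8.579 × 10^7 m²
ΔV = 1.7 × 10^5 ML = 1.7 × 10^8 m³
Δh = ΔV / (Sy × A) = 1.7 × 10^8 m³ / (0.21 × 8.579 × 10^7 m²) = 9.436 m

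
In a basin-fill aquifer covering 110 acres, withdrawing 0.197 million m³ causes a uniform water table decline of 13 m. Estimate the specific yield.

A = 110 acres = 4.452 × 10^5 m²
ΔV = 0.197 million m³ = 1.97 × 10^5 m³
Sy = ΔV / (A × Δh) = 1.97 × 10^5 m³ / (4.452 × 10^5 m² × 13 m) = 0.03404

Sy ≈ 0.034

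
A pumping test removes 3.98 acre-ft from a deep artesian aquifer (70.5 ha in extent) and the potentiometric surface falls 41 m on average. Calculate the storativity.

A = 70.5 ha = 7.05 × 10^5 m²
ΔV = 3.98 acre-ft = 4909 m³
S = ΔV / (A × Δh) = 4909 m³ / (7.05 × 10^5 m² × 41 m) = 1.698 × 10^-4

S ≈ 1.7 × 10^-4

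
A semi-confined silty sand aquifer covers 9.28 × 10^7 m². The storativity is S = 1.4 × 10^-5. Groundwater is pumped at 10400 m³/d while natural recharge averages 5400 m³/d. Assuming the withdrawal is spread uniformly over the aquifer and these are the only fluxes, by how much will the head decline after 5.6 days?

Δh ≈ 21.6 m

Net abstraction = 10400 − 5400 = 5000 m³/d
ΔV = Q × t = 5000 m³/d × 5.6 d = 28000 m³
Δh = ΔV / (S × A) = 28000 / (1.4 × 10^-5 × 9.28 × 10^7) = 21.55 m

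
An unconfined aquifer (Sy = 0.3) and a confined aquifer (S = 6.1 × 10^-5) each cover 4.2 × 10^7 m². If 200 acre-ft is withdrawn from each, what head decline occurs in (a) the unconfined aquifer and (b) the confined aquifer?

Δh_u ≈ 0.0196 m; Δh_c ≈ 96.3 m

ΔV = 200 acre-ft = 2.467 × 10^5 m³
Unconfined: Δh_u = ΔV/(Sy·A) = 2.467 × 10^5/(0.3 × 4.2 × 10^7) = 0.01958 m
Confined: Δh_c = ΔV/(S·A) = 2.467 × 10^5/(6.1 × 10^-5 × 4.2 × 10^7) = 96.29 m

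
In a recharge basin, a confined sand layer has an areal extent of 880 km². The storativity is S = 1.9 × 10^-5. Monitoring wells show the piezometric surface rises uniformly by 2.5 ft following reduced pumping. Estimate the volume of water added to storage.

ΔV ≈ 12700 m³

A = 880 km² = 8.8 × 10^8 m²
Δh = 2.5 ft = 0.762 m
ΔV = S × A × Δh = 1.9 × 10^-5 × 8.8 × 10^8 m² × 0.762 m = 12740 m³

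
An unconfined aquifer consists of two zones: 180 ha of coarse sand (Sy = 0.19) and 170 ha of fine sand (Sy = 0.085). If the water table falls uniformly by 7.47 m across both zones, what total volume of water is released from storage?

A₁ = 180 ha = 1.8 × 10^6 m²; A₂ = 170 ha = 1.7 × 10^6 m²
ΔV₁ = 0.19 × 1.8 × 10^6 × 7.47 = 2.555 × 10^6 m³
ΔV₂ = 0.085 × 1.7 × 10^6 × 7.47 = 1.079 × 10^6 m³
ΔV = ΔV₁ + ΔV₂ = 3.634 × 10^6 m³

ΔV ≈ 3.63 × 10^6 m³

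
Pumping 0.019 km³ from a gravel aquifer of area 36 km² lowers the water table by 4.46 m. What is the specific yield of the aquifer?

A = 36 km² = 3.6 × 10^7 m²
ΔV = 0.019 km³ = 1.9 × 10^7 m³
Sy = ΔV / (A × Δh) = 1.9 × 10^7 m³ / (3.6 × 10^7 m² × 4.46 m) = 0.1183

Sy ≈ 0.12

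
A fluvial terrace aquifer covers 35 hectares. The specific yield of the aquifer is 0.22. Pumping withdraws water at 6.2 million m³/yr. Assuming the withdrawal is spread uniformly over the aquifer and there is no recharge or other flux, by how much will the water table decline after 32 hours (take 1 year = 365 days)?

A = 35 hectares = 3.5 × 10^5 m²
Q = 6.2 million m³/yr = 16990 m³/d
t = 32 hours = 1.333 d
ΔV = Q × t = 16990 m³/d × 1.333 d = 22650 m³
Δh = ΔV / (Sy × A) = 22650 / (0.22 × 3.5 × 10^5) = 0.2941 m

Δh ≈ 0.294 m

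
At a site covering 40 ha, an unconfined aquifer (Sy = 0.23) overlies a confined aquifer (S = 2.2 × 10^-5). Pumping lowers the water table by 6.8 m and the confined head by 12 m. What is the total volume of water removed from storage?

ΔV ≈ 6.26 × 10^5 m³

A = 40 ha = 4 × 10^5 m²
Unconfined: ΔV_u = Sy × A × Δh_u = 0.23 × 4 × 10^5 × 6.8 = 6.256 × 10^5 m³
Confined: ΔV_c = S × A × Δh_c = 2.2 × 10^-5 × 4 × 10^5 × 12 = 105.6 m³
Total ΔV = 6.256 × 10^5 + 105.6 = 6.257 × 10^5 m³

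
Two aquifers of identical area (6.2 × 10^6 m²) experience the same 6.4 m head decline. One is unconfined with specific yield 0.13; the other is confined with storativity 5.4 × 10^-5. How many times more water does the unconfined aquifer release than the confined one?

ΔV_u / ΔV_c ≈ 2410

Unconfined: ΔV_u = Sy × A × Δh = 0.13 × 6.2 × 10^6 × 6.4 = 5.158 × 10^6 m³
Confined: ΔV_c = S × A × Δh = 5.4 × 10^-5 × 6.2 × 10^6 × 6.4 = 2143 m³
Ratio = ΔV_u / ΔV_c = Sy / S = 0.13 / 5.4 × 10^-5 = 2407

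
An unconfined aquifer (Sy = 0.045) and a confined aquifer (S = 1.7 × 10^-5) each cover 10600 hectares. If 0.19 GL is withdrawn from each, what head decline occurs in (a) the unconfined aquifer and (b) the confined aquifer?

Δh_u ≈ 0.0398 m; Δh_c ≈ 105 m

A = 10600 hectares = 1.06 × 10^8 m²
ΔV = 0.19 GL = 1.9 × 10^5 m³
Unconfined: Δh_u = ΔV/(Sy·A) = 1.9 × 10^5/(0.045 × 1.06 × 10^8) = 0.03983 m
Confined: Δh_c = ΔV/(S·A) = 1.9 × 10^5/(1.7 × 10^-5 × 1.06 × 10^8) = 105.4 m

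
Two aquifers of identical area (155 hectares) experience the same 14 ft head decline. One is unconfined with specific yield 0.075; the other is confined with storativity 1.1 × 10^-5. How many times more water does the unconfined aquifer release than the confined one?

A = 155 hectares = 1.55 × 10^6 m²
Δh = 14 ft = 4.267 m
Unconfined: ΔV_u = Sy × A × Δh = 0.075 × 1.55 × 10^6 × 4.267 = 4.961 × 10^5 m³
Confined: ΔV_c = S × A × Δh = 1.1 × 10^-5 × 1.55 × 10^6 × 4.267 = 72.76 m³
Ratio = ΔV_u / ΔV_c = Sy / S = 0.075 / 1.1 × 10^-5 = 6818

ΔV_u / ΔV_c ≈ 6820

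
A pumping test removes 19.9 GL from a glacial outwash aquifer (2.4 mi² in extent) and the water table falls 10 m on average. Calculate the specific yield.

Sy ≈ 0.32

A = 2.4 mi² = 6.216 × 10^6 m²
ΔV = 19.9 GL = 1.99 × 10^7 m³
Sy = ΔV / (A × Δh) = 1.99 × 10^7 m³ / (6.216 × 10^6 m² × 10 m) = 0.3201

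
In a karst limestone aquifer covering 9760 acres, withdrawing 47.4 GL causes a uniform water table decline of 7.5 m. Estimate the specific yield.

Sy ≈ 0.16

A = 9760 acres = 3.95 × 10^7 m²
ΔV = 47.4 GL = 4.74 × 10^7 m³
Sy = ΔV / (A × Δh) = 4.74 × 10^7 m³ / (3.95 × 10^7 m² × 7.5 m) = 0.16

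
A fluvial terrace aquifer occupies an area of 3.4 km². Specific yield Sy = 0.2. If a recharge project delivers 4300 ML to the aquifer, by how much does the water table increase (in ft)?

Δh ≈ 20.7 ft

A = 3.4 km² = 3.4 × 10^6 m²
ΔV = 4300 ML = 4.3 × 10^6 m³
Δh = ΔV / (Sy × A) = 4.3 × 10^6 m³ / (0.2 × 3.4 × 10^6 m²) = 6.324 m
Δh = 6.324 m = 20.75 ft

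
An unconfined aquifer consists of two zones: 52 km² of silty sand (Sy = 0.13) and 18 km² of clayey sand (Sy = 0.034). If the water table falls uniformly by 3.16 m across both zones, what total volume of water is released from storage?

A₁ = 52 km² = 5.2 × 10^7 m²; A₂ = 18 km² = 1.8 × 10^7 m²
ΔV₁ = 0.13 × 5.2 × 10^7 × 3.16 = 2.136 × 10^7 m³
ΔV₂ = 0.034 × 1.8 × 10^7 × 3.16 = 1.934 × 10^6 m³
ΔV = ΔV₁ + ΔV₂ = 2.33 × 10^7 m³

ΔV ≈ 2.33 × 10^7 m³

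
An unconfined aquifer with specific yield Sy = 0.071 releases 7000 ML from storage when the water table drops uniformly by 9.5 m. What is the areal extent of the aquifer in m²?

ΔV = 7000 ML = 7 × 10^6 m³
A = ΔV / (Sy × Δh) = 7 × 10^6 / (0.071 × 9.5) = 1.038 × 10^7 m²

A ≈ 1.04 × 10^7 m²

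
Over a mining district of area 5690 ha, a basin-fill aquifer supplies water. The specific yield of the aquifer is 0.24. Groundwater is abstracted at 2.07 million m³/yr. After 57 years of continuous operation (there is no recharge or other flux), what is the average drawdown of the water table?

A = 5690 ha = 5.69 × 10^7 m²
Q = 2.07 million m³/yr = 5671 m³/d
t = 57 years = 20800 d
ΔV = Q × t = 5671 m³/d × 20800 d = 1.18 × 10^8 m³
Δh = ΔV / (Sy × A) = 1.18 × 10^8 / (0.24 × 5.69 × 10^7) = 8.64 m

Δh ≈ 8.64 m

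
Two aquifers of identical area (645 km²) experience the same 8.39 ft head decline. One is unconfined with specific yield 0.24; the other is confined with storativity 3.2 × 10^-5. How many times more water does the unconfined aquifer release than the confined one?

ΔV_u / ΔV_c ≈ 7500

A = 645 km² = 6.45 × 10^8 m²
Δh = 8.39 ft = 2.557 m
Unconfined: ΔV_u = Sy × A × Δh = 0.24 × 6.45 × 10^8 × 2.557 = 3.959 × 10^8 m³
Confined: ΔV_c = S × A × Δh = 3.2 × 10^-5 × 6.45 × 10^8 × 2.557 = 52780 m³
Ratio = ΔV_u / ΔV_c = Sy / S = 0.24 / 3.2 × 10^-5 = 7500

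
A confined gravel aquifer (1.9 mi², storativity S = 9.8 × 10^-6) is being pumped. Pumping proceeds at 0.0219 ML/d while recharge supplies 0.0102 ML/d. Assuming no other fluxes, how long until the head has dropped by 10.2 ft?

t ≈ 12.8 days

A = 1.9 mi² = 4.921 × 10^6 m²
Δh = 10.2 ft = 3.109 m
ΔV = S × A × Δh = 9.8 × 10^-6 × 4.921 × 10^6 × 3.109 = 149.9 m³
Net withdrawal = 0.0219 − 0.0102 = 0.0117 ML/d = 11.7 m³/d
t = ΔV / Q = 149.9 m³ / 11.7 m³/d = 12.81 d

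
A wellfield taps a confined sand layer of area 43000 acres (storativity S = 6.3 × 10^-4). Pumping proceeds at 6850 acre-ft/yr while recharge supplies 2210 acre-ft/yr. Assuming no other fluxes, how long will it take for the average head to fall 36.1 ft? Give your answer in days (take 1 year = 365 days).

t ≈ 76.9 days

A = 43000 acres = 1.74 × 10^8 m²
Δh = 36.1 ft = 11 m
ΔV = S × A × Δh = 6.3 × 10^-4 × 1.74 × 10^8 × 11 = 1.206 × 10^6 m³
Net withdrawal = 6850 − 2210 = 4640 acre-ft/yr = 15680 m³/d
t = ΔV / Q = 1.206 × 10^6 m³ / 15680 m³/d = 76.93 d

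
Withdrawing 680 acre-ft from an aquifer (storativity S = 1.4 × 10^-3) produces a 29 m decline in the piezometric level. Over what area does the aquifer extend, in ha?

A ≈ 2070 ha

ΔV = 680 acre-ft = 8.388 × 10^5 m³
A = ΔV / (S × Δh) = 8.388 × 10^5 / (0.0014 × 29) = 2.066 × 10^7 m²
A = 2.066 × 10^7 m² = 2066 ha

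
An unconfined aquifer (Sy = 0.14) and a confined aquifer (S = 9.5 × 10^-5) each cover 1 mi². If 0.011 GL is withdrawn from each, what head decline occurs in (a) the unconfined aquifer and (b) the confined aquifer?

A = 1 mi² = 2.59 × 10^6 m²
ΔV = 0.011 GL = 11000 m³
Unconfined: Δh_u = ΔV/(Sy·A) = 11000/(0.14 × 2.59 × 10^6) = 0.03034 m
Confined: Δh_c = ΔV/(S·A) = 11000/(9.5 × 10^-5 × 2.59 × 10^6) = 44.71 m

Δh_u ≈ 0.0303 m; Δh_c ≈ 44.7 m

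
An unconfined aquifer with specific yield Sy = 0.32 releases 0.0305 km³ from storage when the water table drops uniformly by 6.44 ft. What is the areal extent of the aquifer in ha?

A ≈ 4860 ha

Δh = 6.44 ft = 1.963 m
ΔV = 0.0305 km³ = 3.05 × 10^7 m³
A = ΔV / (Sy × Δh) = 3.05 × 10^7 / (0.32 × 1.963) = 4.856 × 10^7 m²
A = 4.856 × 10^7 m² = 4856 ha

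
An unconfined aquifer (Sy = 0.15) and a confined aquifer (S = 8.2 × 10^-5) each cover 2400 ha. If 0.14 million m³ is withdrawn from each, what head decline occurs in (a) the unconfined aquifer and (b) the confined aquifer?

A = 2400 ha = 2.4 × 10^7 m²
ΔV = 0.14 million m³ = 1.4 × 10^5 m³
Unconfined: Δh_u = ΔV/(Sy·A) = 1.4 × 10^5/(0.15 × 2.4 × 10^7) = 0.03889 m
Confined: Δh_c = ΔV/(S·A) = 1.4 × 10^5/(8.2 × 10^-5 × 2.4 × 10^7) = 71.14 m

Δh_u ≈ 0.0389 m; Δh_c ≈ 71.1 m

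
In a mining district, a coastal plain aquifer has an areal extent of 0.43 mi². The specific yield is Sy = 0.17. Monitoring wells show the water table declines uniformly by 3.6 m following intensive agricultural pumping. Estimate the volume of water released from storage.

A = 0.43 mi² = 1.114 × 10^6 m²
ΔV = Sy × A × Δh = 0.17 × 1.114 × 10^6 m² × 3.6 m = 6.816 × 10^5 m³

ΔV ≈ 6.82 × 10^5 m³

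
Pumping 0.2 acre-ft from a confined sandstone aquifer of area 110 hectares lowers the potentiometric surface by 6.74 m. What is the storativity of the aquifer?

A = 110 hectares = 1.1 × 10^6 m²
ΔV = 0.2 acre-ft = 246.7 m³
S = ΔV / (A × Δh) = 246.7 m³ / (1.1 × 10^6 m² × 6.74 m) = 3.327 × 10^-5

S ≈ 3.3 × 10^-5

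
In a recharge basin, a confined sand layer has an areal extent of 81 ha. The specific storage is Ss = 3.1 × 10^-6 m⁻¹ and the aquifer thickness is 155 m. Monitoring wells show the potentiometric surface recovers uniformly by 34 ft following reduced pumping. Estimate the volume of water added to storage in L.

S = Ss × b = 3.1 × 10^-6 m⁻¹ × 155 m = 4.805 × 10^-4
A = 81 ha = 8.1 × 10^5 m²
Δh = 34 ft = 10.36 m
ΔV = S × A × Δh = 4.805 × 10^-4 × 8.1 × 10^5 m² × 10.36 m = 4033 m³
ΔV = 4033 m³ = 4.033 × 10^6 L

ΔV ≈ 4.03 × 10^6 L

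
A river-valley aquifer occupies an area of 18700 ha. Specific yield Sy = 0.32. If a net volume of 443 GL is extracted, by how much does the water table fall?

Δh ≈ 7.4 m

A = 18700 ha = 1.87 × 10^8 m²
ΔV = 443 GL = 4.43 × 10^8 m³
Δh = ΔV / (Sy × A) = 4.43 × 10^8 m³ / (0.32 × 1.87 × 10^8 m²) = 7.403 m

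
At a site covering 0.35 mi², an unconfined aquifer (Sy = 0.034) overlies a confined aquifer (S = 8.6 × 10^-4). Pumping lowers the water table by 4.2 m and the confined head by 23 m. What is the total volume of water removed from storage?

ΔV ≈ 1.47 × 10^5 m³

A = 0.35 mi² = 9.065 × 10^5 m²
Unconfined: ΔV_u = Sy × A × Δh_u = 0.034 × 9.065 × 10^5 × 4.2 = 1.294 × 10^5 m³
Confined: ΔV_c = S × A × Δh_c = 8.6 × 10^-4 × 9.065 × 10^5 × 23 = 17930 m³
Total ΔV = 1.294 × 10^5 + 17930 = 1.474 × 10^5 m³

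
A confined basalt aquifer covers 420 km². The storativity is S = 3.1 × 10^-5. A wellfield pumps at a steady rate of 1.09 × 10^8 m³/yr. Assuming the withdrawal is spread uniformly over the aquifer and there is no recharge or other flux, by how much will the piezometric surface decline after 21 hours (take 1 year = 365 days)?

Δh ≈ 20.1 m

A = 420 km² = 4.2 × 10^8 m²
Q = 1.09 × 10^8 m³/yr = 2.986 × 10^5 m³/d
t = 21 hours = 0.875 d
ΔV = Q × t = 2.986 × 10^5 m³/d × 0.875 d = 2.613 × 10^5 m³
Δh = ΔV / (S × A) = 2.613 × 10^5 / (3.1 × 10^-5 × 4.2 × 10^8) = 20.07 m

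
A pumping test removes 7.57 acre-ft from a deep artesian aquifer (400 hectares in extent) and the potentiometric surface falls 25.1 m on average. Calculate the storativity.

A = 400 hectares = 4 × 10^6 m²
ΔV = 7.57 acre-ft = 9337 m³
S = ΔV / (A × Δh) = 9337 m³ / (4 × 10^6 m² × 25.1 m) = 9.3 × 10^-5

S ≈ 9.3 × 10^-5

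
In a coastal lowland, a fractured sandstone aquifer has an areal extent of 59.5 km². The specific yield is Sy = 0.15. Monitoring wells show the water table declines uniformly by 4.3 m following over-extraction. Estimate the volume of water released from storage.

A = 59.5 km² = 5.95 × 10^7 m²
ΔV = Sy × A × Δh = 0.15 × 5.95 × 10^7 m² × 4.3 m = 3.838 × 10^7 m³

ΔV ≈ 3.84 × 10^7 m³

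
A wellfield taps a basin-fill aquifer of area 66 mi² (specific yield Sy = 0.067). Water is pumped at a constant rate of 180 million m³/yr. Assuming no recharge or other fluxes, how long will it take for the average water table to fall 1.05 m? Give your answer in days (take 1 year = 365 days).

A = 66 mi² = 1.709 × 10^8 m²
ΔV = Sy × A × Δh = 0.067 × 1.709 × 10^8 × 1.05 = 1.203 × 10^7 m³
Q = 180 million m³/yr = 4.932 × 10^5 m³/d
t = ΔV / Q = 1.203 × 10^7 m³ / 4.932 × 10^5 m³/d = 24.39 d

t ≈ 24.4 days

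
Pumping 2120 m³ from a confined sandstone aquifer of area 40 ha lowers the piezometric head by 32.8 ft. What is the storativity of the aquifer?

A = 40 ha = 4 × 10^5 m²
Δh = 32.8 ft = 9.997 m
S = ΔV / (A × Δh) = 2120 m³ / (4 × 10^5 m² × 9.997 m) = 5.301 × 10^-4

S ≈ 5.3 × 10^-4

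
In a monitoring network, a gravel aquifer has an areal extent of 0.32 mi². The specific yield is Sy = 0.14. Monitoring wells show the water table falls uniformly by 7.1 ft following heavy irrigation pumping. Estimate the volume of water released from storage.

ΔV ≈ 2.51 × 10^5 m³

A = 0.32 mi² = 8.288 × 10^5 m²
Δh = 7.1 ft = 2.164 m
ΔV = Sy × A × Δh = 0.14 × 8.288 × 10^5 m² × 2.164 m = 2.511 × 10^5 m³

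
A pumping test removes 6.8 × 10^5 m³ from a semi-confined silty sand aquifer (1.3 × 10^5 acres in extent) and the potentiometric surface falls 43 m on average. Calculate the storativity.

S ≈ 3 × 10^-5

A = 1.3 × 10^5 acres = 5.261 × 10^8 m²
S = ΔV / (A × Δh) = 6.8 × 10^5 m³ / (5.261 × 10^8 m² × 43 m) = 3.006 × 10^-5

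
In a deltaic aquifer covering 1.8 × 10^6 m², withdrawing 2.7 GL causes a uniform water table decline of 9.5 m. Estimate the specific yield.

Sy ≈ 0.16

ΔV = 2.7 GL = 2.7 × 10^6 m³
Sy = ΔV / (A × Δh) = 2.7 × 10^6 m³ / (1.8 × 10^6 m² × 9.5 m) = 0.1579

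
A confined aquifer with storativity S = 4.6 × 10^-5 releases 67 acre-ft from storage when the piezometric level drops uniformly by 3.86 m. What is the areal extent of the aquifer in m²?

ΔV = 67 acre-ft = 82640 m³
A = ΔV / (S × Δh) = 82640 / (4.6 × 10^-5 × 3.86) = 4.654 × 10^8 m²

A ≈ 4.65 × 10^8 m²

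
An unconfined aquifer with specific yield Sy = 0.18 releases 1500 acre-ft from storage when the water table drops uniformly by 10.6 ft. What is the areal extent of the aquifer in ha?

A ≈ 318 ha

Δh = 10.6 ft = 3.231 m
ΔV = 1500 acre-ft = 1.85 × 10^6 m³
A = ΔV / (Sy × Δh) = 1.85 × 10^6 / (0.18 × 3.231) = 3.181 × 10^6 m²
A = 3.181 × 10^6 m² = 318.1 ha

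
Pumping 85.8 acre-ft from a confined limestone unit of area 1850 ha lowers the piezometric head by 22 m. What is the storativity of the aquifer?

S ≈ 2.6 × 10^-4

A = 1850 ha = 1.85 × 10^7 m²
ΔV = 85.8 acre-ft = 1.058 × 10^5 m³
S = ΔV / (A × Δh) = 1.058 × 10^5 m³ / (1.85 × 10^7 m² × 22 m) = 2.6 × 10^-4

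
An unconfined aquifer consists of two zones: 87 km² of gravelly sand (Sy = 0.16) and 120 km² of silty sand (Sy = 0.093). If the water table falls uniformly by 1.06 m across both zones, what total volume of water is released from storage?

ΔV ≈ 2.66 × 10^7 m³

A₁ = 87 km² = 8.7 × 10^7 m²; A₂ = 120 km² = 1.2 × 10^8 m²
ΔV₁ = 0.16 × 8.7 × 10^7 × 1.06 = 1.476 × 10^7 m³
ΔV₂ = 0.093 × 1.2 × 10^8 × 1.06 = 1.183 × 10^7 m³
ΔV = ΔV₁ + ΔV₂ = 2.658 × 10^7 m³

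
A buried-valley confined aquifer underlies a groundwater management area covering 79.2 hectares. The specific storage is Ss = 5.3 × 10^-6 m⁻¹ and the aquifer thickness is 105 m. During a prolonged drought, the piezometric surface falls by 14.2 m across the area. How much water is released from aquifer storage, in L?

S = Ss × b = 5.3 × 10^-6 m⁻¹ × 105 m = 5.565 × 10^-4
A = 79.2 hectares = 7.92 × 10^5 m²
ΔV = S × A × Δh = 5.565 × 10^-4 × 7.92 × 10^5 m² × 14.2 m = 6259 m³
ΔV = 6259 m³ = 6.259 × 10^6 L

ΔV ≈ 6.26 × 10^6 L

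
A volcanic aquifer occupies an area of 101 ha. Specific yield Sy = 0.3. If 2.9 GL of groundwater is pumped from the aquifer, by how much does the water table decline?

Δh ≈ 9.57 m

A = 101 ha = 1.01 × 10^6 m²
ΔV = 2.9 GL = 2.9 × 10^6 m³
Δh = ΔV / (Sy × A) = 2.9 × 10^6 m³ / (0.3 × 1.01 × 10^6 m²) = 9.571 m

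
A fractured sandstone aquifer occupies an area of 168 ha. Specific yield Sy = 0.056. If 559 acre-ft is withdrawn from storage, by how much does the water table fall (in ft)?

A = 168 ha = 1.68 × 10^6 m²
ΔV = 559 acre-ft = 6.895 × 10^5 m³
Δh = ΔV / (Sy × A) = 6.895 × 10^5 m³ / (0.056 × 1.68 × 10^6 m²) = 7.329 m
Δh = 7.329 m = 24.05 ft

Δh ≈ 24 ft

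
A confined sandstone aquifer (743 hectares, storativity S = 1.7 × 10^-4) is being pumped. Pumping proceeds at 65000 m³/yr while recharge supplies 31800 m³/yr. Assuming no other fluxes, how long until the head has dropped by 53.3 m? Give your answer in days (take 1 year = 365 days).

t ≈ 740 days

A = 743 hectares = 7.43 × 10^6 m²
ΔV = S × A × Δh = 1.7 × 10^-4 × 7.43 × 10^6 × 53.3 = 67320 m³
Net withdrawal = 65000 − 31800 = 33200 m³/yr = 90.96 m³/d
t = ΔV / Q = 67320 m³ / 90.96 m³/d = 740.1 d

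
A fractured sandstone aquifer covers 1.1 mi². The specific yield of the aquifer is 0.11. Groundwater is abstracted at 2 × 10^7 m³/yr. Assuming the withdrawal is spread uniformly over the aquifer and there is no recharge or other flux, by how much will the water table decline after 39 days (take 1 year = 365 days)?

Δh ≈ 6.82 m

A = 1.1 mi² = 2.849 × 10^6 m²
Q = 2 × 10^7 m³/yr = 54790 m³/d
ΔV = Q × t = 54790 m³/d × 39 d = 2.137 × 10^6 m³
Δh = ΔV / (Sy × A) = 2.137 × 10^6 / (0.11 × 2.849 × 10^6) = 6.819 m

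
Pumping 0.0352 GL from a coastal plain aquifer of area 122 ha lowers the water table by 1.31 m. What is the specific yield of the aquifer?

A = 122 ha = 1.22 × 10^6 m²
ΔV = 0.0352 GL = 35200 m³
Sy = ΔV / (A × Δh) = 35200 m³ / (1.22 × 10^6 m² × 1.31 m) = 0.02202

Sy ≈ 0.022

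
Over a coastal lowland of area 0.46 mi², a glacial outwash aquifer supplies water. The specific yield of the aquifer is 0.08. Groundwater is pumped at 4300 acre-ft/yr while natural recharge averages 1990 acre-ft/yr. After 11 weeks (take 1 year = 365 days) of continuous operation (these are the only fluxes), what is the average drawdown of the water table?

A = 0.46 mi² = 1.191 × 10^6 m²
Net abstraction = 4300 − 1990 = 2310 acre-ft/yr
Q_net = 2310 acre-ft/yr = 7806 m³/d
t = 11 weeks = 77 d
ΔV = Q × t = 7806 m³/d × 77 d = 6.011 × 10^5 m³
Δh = ΔV / (Sy × A) = 6.011 × 10^5 / (0.08 × 1.191 × 10^6) = 6.307 m

Δh ≈ 6.31 m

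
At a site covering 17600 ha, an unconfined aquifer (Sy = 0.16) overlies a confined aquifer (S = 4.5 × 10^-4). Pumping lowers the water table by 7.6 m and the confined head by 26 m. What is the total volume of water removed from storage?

A = 17600 ha = 1.76 × 10^8 m²
Unconfined: ΔV_u = Sy × A × Δh_u = 0.16 × 1.76 × 10^8 × 7.6 = 2.14 × 10^8 m³
Confined: ΔV_c = S × A × Δh_c = 4.5 × 10^-4 × 1.76 × 10^8 × 26 = 2.059 × 10^6 m³
Total ΔV = 2.14 × 10^8 + 2.059 × 10^6 = 2.161 × 10^8 m³

ΔV ≈ 2.16 × 10^8 m³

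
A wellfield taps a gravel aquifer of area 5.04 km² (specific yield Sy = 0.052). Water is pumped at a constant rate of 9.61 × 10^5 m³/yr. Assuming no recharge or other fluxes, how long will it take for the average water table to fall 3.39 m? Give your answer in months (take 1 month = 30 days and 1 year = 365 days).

t ≈ 11.2 months

A = 5.04 km² = 5.04 × 10^6 m²
ΔV = Sy × A × Δh = 0.052 × 5.04 × 10^6 × 3.39 = 8.885 × 10^5 m³
Q = 9.61 × 10^5 m³/yr = 2633 m³/d
t = ΔV / Q = 8.885 × 10^5 m³ / 2633 m³/d = 337.4 d
t = 337.4 d ≈ 11.25 months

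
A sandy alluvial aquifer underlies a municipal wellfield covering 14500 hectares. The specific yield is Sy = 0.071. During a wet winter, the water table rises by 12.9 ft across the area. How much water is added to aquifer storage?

A = 14500 hectares = 1.45 × 10^8 m²
Δh = 12.9 ft = 3.932 m
ΔV = Sy × A × Δh = 0.071 × 1.45 × 10^8 m² × 3.932 m = 4.048 × 10^7 m³

ΔV ≈ 4.05 × 10^7 m³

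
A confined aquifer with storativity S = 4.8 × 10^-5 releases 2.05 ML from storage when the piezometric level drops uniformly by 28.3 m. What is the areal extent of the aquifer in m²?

ΔV = 2.05 ML = 2050 m³
A = ΔV / (S × Δh) = 2050 / (4.8 × 10^-5 × 28.3) = 1.509 × 10^6 m²

A ≈ 1.51 × 10^6 m²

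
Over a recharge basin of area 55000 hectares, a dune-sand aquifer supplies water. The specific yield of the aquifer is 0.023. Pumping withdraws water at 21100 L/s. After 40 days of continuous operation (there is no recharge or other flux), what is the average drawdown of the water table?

Δh ≈ 5.76 m

A = 55000 hectares = 5.5 × 10^8 m²
Q = 21100 L/s = 1.823 × 10^6 m³/d
ΔV = Q × t = 1.823 × 10^6 m³/d × 40 d = 7.292 × 10^7 m³
Δh = ΔV / (Sy × A) = 7.292 × 10^7 / (0.023 × 5.5 × 10^8) = 5.765 m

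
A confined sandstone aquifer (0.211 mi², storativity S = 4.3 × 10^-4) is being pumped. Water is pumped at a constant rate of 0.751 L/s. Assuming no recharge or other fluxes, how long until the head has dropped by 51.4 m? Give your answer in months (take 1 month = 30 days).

t ≈ 6.2 months

A = 0.211 mi² = 5.465 × 10^5 m²
ΔV = S × A × Δh = 4.3 × 10^-4 × 5.465 × 10^5 × 51.4 = 12080 m³
Q = 0.751 L/s = 64.89 m³/d
t = ΔV / Q = 12080 m³ / 64.89 m³/d = 186.1 d
t = 186.1 d ≈ 6.205 months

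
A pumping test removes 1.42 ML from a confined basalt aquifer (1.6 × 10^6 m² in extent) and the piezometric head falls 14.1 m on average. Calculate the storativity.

ΔV = 1.42 ML = 1420 m³
S = ΔV / (A × Δh) = 1420 m³ / (1.6 × 10^6 m² × 14.1 m) = 6.294 × 10^-5

S ≈ 6.3 × 10^-5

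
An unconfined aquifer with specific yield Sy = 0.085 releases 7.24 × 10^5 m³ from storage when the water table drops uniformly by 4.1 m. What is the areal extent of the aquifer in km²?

A ≈ 2.08 km²

A = ΔV / (Sy × Δh) = 7.24 × 10^5 / (0.085 × 4.1) = 2.077 × 10^6 m²
A = 2.077 × 10^6 m² = 2.077 km²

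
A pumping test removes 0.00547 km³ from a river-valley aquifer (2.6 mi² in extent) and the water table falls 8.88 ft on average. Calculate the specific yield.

A = 2.6 mi² = 6.734 × 10^6 m²
Δh = 8.88 ft = 2.707 m
ΔV = 0.00547 km³ = 5.47 × 10^6 m³
Sy = ΔV / (A × Δh) = 5.47 × 10^6 m³ / (6.734 × 10^6 m² × 2.707 m) = 0.3001

Sy ≈ 0.3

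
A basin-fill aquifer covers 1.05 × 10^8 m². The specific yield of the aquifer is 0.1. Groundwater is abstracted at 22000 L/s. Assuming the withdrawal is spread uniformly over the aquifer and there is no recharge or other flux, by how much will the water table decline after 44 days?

Δh ≈ 7.97 m

Q = 22000 L/s = 1.901 × 10^6 m³/d
ΔV = Q × t = 1.901 × 10^6 m³/d × 44 d = 8.364 × 10^7 m³
Δh = ΔV / (Sy × A) = 8.364 × 10^7 / (0.1 × 1.05 × 10^8) = 7.965 m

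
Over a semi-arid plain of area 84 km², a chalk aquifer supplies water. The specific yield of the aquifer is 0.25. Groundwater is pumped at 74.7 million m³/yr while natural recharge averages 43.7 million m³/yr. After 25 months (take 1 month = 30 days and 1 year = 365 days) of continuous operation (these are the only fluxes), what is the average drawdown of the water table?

Δh ≈ 3.03 m

A = 84 km² = 8.4 × 10^7 m²
Net abstraction = 74.7 − 43.7 = 31 million m³/yr
Q_net = 31 million m³/yr = 84930 m³/d
t = 25 months = 750 d
ΔV = Q × t = 84930 m³/d × 750 d = 6.37 × 10^7 m³
Δh = ΔV / (Sy × A) = 6.37 × 10^7 / (0.25 × 8.4 × 10^7) = 3.033 m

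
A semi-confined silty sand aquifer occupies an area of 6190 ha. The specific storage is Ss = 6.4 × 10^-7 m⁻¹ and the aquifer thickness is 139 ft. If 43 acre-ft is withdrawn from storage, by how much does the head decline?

b = 139 ft = 42.37 m
S = Ss × b = 6.4 × 10^-7 m⁻¹ × 42.37 m = 2.712 × 10^-5
A = 6190 ha = 6.19 × 10^7 m²
ΔV = 43 acre-ft = 53040 m³
Δh = ΔV / (S × A) = 53040 m³ / (2.712 × 10^-5 × 6.19 × 10^7 m²) = 31.6 m

Δh ≈ 31.6 m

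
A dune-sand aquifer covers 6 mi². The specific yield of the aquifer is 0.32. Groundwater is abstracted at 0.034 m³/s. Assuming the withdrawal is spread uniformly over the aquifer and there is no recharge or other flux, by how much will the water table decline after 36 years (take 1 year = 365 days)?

Δh ≈ 7.76 m

A = 6 mi² = 1.554 × 10^7 m²
Q = 0.034 m³/s = 2938 m³/d
t = 36 years = 13140 d
ΔV = Q × t = 2938 m³/d × 13140 d = 3.86 × 10^7 m³
Δh = ΔV / (Sy × A) = 3.86 × 10^7 / (0.32 × 1.554 × 10^7) = 7.762 m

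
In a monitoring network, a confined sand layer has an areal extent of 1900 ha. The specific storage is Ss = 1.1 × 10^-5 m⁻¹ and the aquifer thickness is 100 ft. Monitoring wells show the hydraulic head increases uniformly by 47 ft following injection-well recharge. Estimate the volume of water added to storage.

ΔV ≈ 91300 m³

b = 100 ft = 30.48 m
S = Ss × b = 1.1 × 10^-5 m⁻¹ × 30.48 m = 3.353 × 10^-4
A = 1900 ha = 1.9 × 10^7 m²
Δh = 47 ft = 14.33 m
ΔV = S × A × Δh = 3.353 × 10^-4 × 1.9 × 10^7 m² × 14.33 m = 91260 m³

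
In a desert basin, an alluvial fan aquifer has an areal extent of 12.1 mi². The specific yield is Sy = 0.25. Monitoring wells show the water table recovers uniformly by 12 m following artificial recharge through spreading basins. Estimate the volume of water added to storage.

ΔV ≈ 9.4 × 10^7 m³

A = 12.1 mi² = 3.134 × 10^7 m²
ΔV = Sy × A × Δh = 0.25 × 3.134 × 10^7 m² × 12 m = 9.402 × 10^7 m³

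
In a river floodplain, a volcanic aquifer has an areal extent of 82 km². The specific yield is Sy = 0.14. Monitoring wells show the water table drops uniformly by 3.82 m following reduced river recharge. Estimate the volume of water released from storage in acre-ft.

A = 82 km² = 8.2 × 10^7 m²
ΔV = Sy × A × Δh = 0.14 × 8.2 × 10^7 m² × 3.82 m = 4.385 × 10^7 m³
ΔV = 4.385 × 10^7 m³ = 35550 acre-ft

ΔV ≈ 35600 acre-ft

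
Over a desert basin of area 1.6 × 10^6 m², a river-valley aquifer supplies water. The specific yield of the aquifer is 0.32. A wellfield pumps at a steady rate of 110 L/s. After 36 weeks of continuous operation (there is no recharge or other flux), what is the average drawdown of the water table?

Δh ≈ 4.68 m

Q = 110 L/s = 9504 m³/d
t = 36 weeks = 252 d
ΔV = Q × t = 9504 m³/d × 252 d = 2.395 × 10^6 m³
Δh = ΔV / (Sy × A) = 2.395 × 10^6 / (0.32 × 1.6 × 10^6) = 4.678 m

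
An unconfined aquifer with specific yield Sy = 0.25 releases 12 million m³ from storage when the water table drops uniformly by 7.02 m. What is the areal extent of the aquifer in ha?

A ≈ 684 ha

ΔV = 12 million m³ = 1.2 × 10^7 m³
A = ΔV / (Sy × Δh) = 1.2 × 10^7 / (0.25 × 7.02) = 6.838 × 10^6 m²
A = 6.838 × 10^6 m² = 683.8 ha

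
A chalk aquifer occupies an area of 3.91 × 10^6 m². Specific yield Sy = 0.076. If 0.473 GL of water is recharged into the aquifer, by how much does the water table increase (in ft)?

Δh ≈ 5.22 ft

ΔV = 0.473 GL = 4.73 × 10^5 m³
Δh = ΔV / (Sy × A) = 4.73 × 10^5 m³ / (0.076 × 3.91 × 10^6 m²) = 1.592 m
Δh = 1.592 m = 5.222 ft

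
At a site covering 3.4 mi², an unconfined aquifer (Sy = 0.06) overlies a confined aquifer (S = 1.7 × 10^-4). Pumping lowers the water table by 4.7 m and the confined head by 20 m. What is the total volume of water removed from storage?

A = 3.4 mi² = 8.806 × 10^6 m²
Unconfined: ΔV_u = Sy × A × Δh_u = 0.06 × 8.806 × 10^6 × 4.7 = 2.483 × 10^6 m³
Confined: ΔV_c = S × A × Δh_c = 1.7 × 10^-4 × 8.806 × 10^6 × 20 = 29940 m³
Total ΔV = 2.483 × 10^6 + 29940 = 2.513 × 10^6 m³

ΔV ≈ 2.51 × 10^6 m³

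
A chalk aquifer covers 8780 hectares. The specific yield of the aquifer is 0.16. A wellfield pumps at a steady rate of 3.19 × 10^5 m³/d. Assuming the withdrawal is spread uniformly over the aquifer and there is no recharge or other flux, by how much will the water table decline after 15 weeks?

Δh ≈ 2.38 m

A = 8780 hectares = 8.78 × 10^7 m²
t = 15 weeks = 105 d
ΔV = Q × t = 3.19 × 10^5 m³/d × 105 d = 3.349 × 10^7 m³
Δh = ΔV / (Sy × A) = 3.349 × 10^7 / (0.16 × 8.78 × 10^7) = 2.384 m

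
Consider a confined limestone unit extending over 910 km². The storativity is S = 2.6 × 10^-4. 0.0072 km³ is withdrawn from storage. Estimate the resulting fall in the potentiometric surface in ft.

A = 910 km² = 9.1 × 10^8 m²
ΔV = 0.0072 km³ = 7.2 × 10^6 m³
Δh = ΔV / (S × A) = 7.2 × 10^6 m³ / (2.6 × 10^-4 × 9.1 × 10^8 m²) = 30.43 m
Δh = 30.43 m = 99.84 ft

Δh ≈ 99.8 ft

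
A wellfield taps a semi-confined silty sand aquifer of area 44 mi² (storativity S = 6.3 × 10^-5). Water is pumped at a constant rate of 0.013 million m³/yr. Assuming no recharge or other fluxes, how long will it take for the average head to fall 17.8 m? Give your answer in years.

A = 44 mi² = 1.14 × 10^8 m²
ΔV = S × A × Δh = 6.3 × 10^-5 × 1.14 × 10^8 × 17.8 = 1.278 × 10^5 m³
Q = 0.013 million m³/yr = 35.62 m³/d
t = ΔV / Q = 1.278 × 10^5 m³ / 35.62 m³/d = 3588 d
t = 3588 d ≈ 9.83 years

t ≈ 9.83 years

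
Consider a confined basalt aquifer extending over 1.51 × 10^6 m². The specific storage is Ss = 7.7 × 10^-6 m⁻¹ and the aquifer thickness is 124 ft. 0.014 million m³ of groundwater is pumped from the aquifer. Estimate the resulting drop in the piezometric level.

b = 124 ft = 37.8 m
S = Ss × b = 7.7 × 10^-6 m⁻¹ × 37.8 m = 2.91 × 10^-4
ΔV = 0.014 million m³ = 14000 m³
Δh = ΔV / (S × A) = 14000 m³ / (2.91 × 10^-4 × 1.51 × 10^6 m²) = 31.86 m

Δh ≈ 31.9 m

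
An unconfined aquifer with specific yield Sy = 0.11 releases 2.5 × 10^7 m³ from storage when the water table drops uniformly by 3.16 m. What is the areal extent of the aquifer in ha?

A = ΔV / (Sy × Δh) = 2.5 × 10^7 / (0.11 × 3.16) = 7.192 × 10^7 m²
A = 7.192 × 10^7 m² = 7192 ha

A ≈ 7190 ha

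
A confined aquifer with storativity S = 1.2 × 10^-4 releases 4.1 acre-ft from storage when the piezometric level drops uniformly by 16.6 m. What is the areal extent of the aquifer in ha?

ΔV = 4.1 acre-ft = 5057 m³
A = ΔV / (S × Δh) = 5057 / (1.2 × 10^-4 × 16.6) = 2.539 × 10^6 m²
A = 2.539 × 10^6 m² = 253.9 ha

A ≈ 254 ha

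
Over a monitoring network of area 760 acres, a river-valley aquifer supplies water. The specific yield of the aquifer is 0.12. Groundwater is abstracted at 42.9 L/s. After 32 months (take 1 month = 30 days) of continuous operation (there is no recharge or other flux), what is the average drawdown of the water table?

A = 760 acres = 3.076 × 10^6 m²
Q = 42.9 L/s = 3707 m³/d
t = 32 months = 960 d
ΔV = Q × t = 3707 m³/d × 960 d = 3.558 × 10^6 m³
Δh = ΔV / (Sy × A) = 3.558 × 10^6 / (0.12 × 3.076 × 10^6) = 9.641 m

Δh ≈ 9.64 m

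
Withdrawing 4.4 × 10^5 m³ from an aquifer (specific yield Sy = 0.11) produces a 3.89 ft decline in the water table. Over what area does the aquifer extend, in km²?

A ≈ 3.37 km²

Δh = 3.89 ft = 1.186 m
A = ΔV / (Sy × Δh) = 4.4 × 10^5 / (0.11 × 1.186) = 3.374 × 10^6 m²
A = 3.374 × 10^6 m² = 3.374 km²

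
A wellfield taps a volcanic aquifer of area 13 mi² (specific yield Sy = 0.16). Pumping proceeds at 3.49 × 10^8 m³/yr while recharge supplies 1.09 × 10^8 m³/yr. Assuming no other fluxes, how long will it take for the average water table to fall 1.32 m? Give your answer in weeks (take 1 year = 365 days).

t ≈ 1.54 weeks

A = 13 mi² = 3.367 × 10^7 m²
ΔV = Sy × A × Δh = 0.16 × 3.367 × 10^7 × 1.32 = 7.111 × 10^6 m³
Net withdrawal = 3.49 × 10^8 − 1.09 × 10^8 = 2.4 × 10^8 m³/yr = 6.575 × 10^5 m³/d
t = ΔV / Q = 7.111 × 10^6 m³ / 6.575 × 10^5 m³/d = 10.81 d
t = 10.81 d ≈ 1.545 weeks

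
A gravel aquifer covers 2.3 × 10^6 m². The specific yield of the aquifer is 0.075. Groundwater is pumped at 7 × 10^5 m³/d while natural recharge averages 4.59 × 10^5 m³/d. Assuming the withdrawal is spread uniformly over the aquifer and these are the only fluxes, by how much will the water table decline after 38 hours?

Net abstraction = 7 × 10^5 − 4.59 × 10^5 = 2.41 × 10^5 m³/d
t = 38 hours = 1.583 d
ΔV = Q × t = 2.41 × 10^5 m³/d × 1.583 d = 3.816 × 10^5 m³
Δh = ΔV / (Sy × A) = 3.816 × 10^5 / (0.075 × 2.3 × 10^6) = 2.212 m

Δh ≈ 2.21 m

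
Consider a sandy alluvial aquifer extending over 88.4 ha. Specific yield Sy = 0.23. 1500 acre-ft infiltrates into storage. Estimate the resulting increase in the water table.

A = 88.4 ha = 8.84 × 10^5 m²
ΔV = 1500 acre-ft = 1.85 × 10^6 m³
Δh = ΔV / (Sy × A) = 1.85 × 10^6 m³ / (0.23 × 8.84 × 10^5 m²) = 9.1 m

Δh ≈ 9.1 m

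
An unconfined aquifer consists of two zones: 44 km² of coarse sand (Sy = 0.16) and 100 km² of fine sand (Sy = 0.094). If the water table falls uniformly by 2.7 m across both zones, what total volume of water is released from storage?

ΔV ≈ 4.44 × 10^7 m³

A₁ = 44 km² = 4.4 × 10^7 m²; A₂ = 100 km² = 1 × 10^8 m²
ΔV₁ = 0.16 × 4.4 × 10^7 × 2.7 = 1.901 × 10^7 m³
ΔV₂ = 0.094 × 1 × 10^8 × 2.7 = 2.538 × 10^7 m³
ΔV = ΔV₁ + ΔV₂ = 4.439 × 10^7 m³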